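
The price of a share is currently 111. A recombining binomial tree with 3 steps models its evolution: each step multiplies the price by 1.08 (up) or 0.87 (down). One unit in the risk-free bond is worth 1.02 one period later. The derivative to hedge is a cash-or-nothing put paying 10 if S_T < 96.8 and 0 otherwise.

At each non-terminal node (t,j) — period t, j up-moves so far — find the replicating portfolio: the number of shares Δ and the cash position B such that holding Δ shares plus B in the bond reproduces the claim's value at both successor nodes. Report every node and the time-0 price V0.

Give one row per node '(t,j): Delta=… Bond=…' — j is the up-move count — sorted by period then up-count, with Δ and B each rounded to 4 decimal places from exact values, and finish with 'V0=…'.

(0,0): Delta=-0.1683 Bond=20.5498
(1,0): Delta=-0.3453 Bond=38.0544
(1,1): Delta=-0.1113 Bond=14.1233
(2,0): Delta=0.0000 Bond=9.8039
(2,1): Delta=-0.4566 Bond=50.4202
(2,2): Delta=0.0000 Bond=0.0000
V0=1.8682

No-arbitrage ⇒ martingale measure with p* = (R−d)/(u−d) = 0.7143.
Terminal payoffs: V(3,0)=10.0000, V(3,1)=10.0000, V(3,2)=0.0000, V(3,3)=0.0000
  t=2,j=0: stock 84.0159 → up 90.7372 (V=10.0000), down 73.0938 (V=10.0000). Price 9.8039; hedge Δ=0.0000, bond B=9.8039.
  t=2,j=1: stock 104.2956 → up 112.6392 (V=0.0000), down 90.7372 (V=10.0000). Price 2.8011; hedge Δ=-0.4566, bond B=50.4202.
  t=2,j=2: stock 129.4704 → up 139.8280 (V=0.0000), down 112.6392 (V=0.0000). Price 0.0000; hedge Δ=0.0000, bond B=0.0000.
  t=1,j=0: stock 96.5700 → up 104.2956 (V=2.8011), down 84.0159 (V=9.8039). Price 4.7078; hedge Δ=-0.3453, bond B=38.0544.
  t=1,j=1: stock 119.8800 → up 129.4704 (V=0.0000), down 104.2956 (V=2.8011). Price 0.7846; hedge Δ=-0.1113, bond B=14.1233.
  t=0,j=0: stock 111.0000 → up 119.8800 (V=0.7846), down 96.5700 (V=4.7078). Price 1.8682; hedge Δ=-0.1683, bond B=20.5498.
Self-financing check: at every node Δ·S+B equals the discounted successor values.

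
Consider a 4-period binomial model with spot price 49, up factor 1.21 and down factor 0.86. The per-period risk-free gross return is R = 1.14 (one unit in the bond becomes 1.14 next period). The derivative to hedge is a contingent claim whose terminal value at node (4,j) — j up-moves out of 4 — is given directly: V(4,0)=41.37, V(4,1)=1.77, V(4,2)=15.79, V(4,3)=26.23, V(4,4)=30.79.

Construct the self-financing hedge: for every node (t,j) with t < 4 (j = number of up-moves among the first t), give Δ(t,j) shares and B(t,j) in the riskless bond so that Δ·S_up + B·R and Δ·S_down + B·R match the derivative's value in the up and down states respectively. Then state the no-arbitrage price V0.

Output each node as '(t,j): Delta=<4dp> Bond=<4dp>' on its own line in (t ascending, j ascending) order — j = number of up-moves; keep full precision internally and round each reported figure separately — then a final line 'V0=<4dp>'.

(0,0): Delta=0.2902 Bond=1.1119
(1,0): Delta=0.5000 Bond=-7.5748
(1,1): Delta=0.2529 Bond=3.4782
(2,0): Delta=0.2279 Bond=1.2244
(2,1): Delta=0.5483 Bond=-11.1003
(2,2): Delta=0.2004 Bond=7.7315
(3,0): Delta=-3.6302 Bond=121.6429
(3,1): Delta=0.9135 Bond=-28.6659
(3,2): Delta=0.4835 Bond=-8.6514
(3,3): Delta=0.1501 Bond=13.1802
V0=15.3303

Under the risk-neutral measure, an up-move has probability p* = (R−d)/(u−d) = 0.8000 and values discount at R = 1.14.
Terminal payoffs: V(4,0)=41.3700, V(4,1)=1.7700, V(4,2)=15.7900, V(4,3)=26.2300, V(4,4)=30.7900
(3,0): S=31.1667. Δ = (V_up−V_dn)/(S_up−S_dn) = (1.7700−41.3700)/(37.7118−26.8034) = -3.6302. V = [p*·1.7700 + (1−p*)·41.3700]/1.14 = 8.5000. B = V − Δ·S = 121.6429.
(3,1): S=43.8509. Δ = (V_up−V_dn)/(S_up−S_dn) = (15.7900−1.7700)/(53.0596−37.7118) = 0.9135. V = [p*·15.7900 + (1−p*)·1.7700]/1.14 = 11.3912. B = V − Δ·S = -28.6659.
(3,2): S=61.6972. Δ = (V_up−V_dn)/(S_up−S_dn) = (26.2300−15.7900)/(74.6536−53.0596) = 0.4835. V = [p*·26.2300 + (1−p*)·15.7900]/1.14 = 21.1772. B = V − Δ·S = -8.6514.
(3,3): S=86.8065. Δ = (V_up−V_dn)/(S_up−S_dn) = (30.7900−26.2300)/(105.0359−74.6536) = 0.1501. V = [p*·30.7900 + (1−p*)·26.2300]/1.14 = 26.2088. B = V − Δ·S = 13.1802.
(2,0): S=36.2404. Δ = (V_up−V_dn)/(S_up−S_dn) = (11.3912−8.5000)/(43.8509−31.1667) = 0.2279. V = [p*·11.3912 + (1−p*)·8.5000]/1.14 = 9.4851. B = V − Δ·S = 1.2244.
(2,1): S=50.9894. Δ = (V_up−V_dn)/(S_up−S_dn) = (21.1772−11.3912)/(61.6972−43.8509) = 0.5483. V = [p*·21.1772 + (1−p*)·11.3912]/1.14 = 16.8596. B = V − Δ·S = -11.1003.
(2,2): S=71.7409. Δ = (V_up−V_dn)/(S_up−S_dn) = (26.2088−21.1772)/(86.8065−61.6972) = 0.2004. V = [p*·26.2088 + (1−p*)·21.1772]/1.14 = 22.1074. B = V − Δ·S = 7.7315.
(1,0): S=42.1400. Δ = (V_up−V_dn)/(S_up−S_dn) = (16.8596−9.4851)/(50.9894−36.2404) = 0.5000. V = [p*·16.8596 + (1−p*)·9.4851]/1.14 = 13.4954. B = V − Δ·S = -7.5748.
(1,1): S=59.2900. Δ = (V_up−V_dn)/(S_up−S_dn) = (22.1074−16.8596)/(71.7409−50.9894) = 0.2529. V = [p*·22.1074 + (1−p*)·16.8596]/1.14 = 18.4718. B = V − Δ·S = 3.4782.
(0,0): S=49.0000. Δ = (V_up−V_dn)/(S_up−S_dn) = (18.4718−13.4954)/(59.2900−42.1400) = 0.2902. V = [p*·18.4718 + (1−p*)·13.4954]/1.14 = 15.3303. B = V − Δ·S = 1.1119.
Root portfolio cost Δ·49+B reproduces V0=15.3303.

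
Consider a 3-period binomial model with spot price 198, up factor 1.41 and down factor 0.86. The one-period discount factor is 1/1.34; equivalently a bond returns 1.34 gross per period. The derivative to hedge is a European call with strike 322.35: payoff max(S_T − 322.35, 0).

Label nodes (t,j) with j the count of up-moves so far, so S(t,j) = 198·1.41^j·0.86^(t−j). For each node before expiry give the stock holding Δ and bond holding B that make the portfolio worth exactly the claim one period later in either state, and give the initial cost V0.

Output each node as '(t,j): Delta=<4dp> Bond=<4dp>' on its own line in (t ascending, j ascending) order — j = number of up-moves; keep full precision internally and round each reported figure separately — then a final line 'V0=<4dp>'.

Under the risk-neutral measure, an up-move has probability p* = (R−d)/(u−d) = 0.8727 and values discount at R = 1.34.
Terminal payoffs: V(3,0)=0.0000, V(3,1)=0.0000, V(3,2)=16.1837, V(3,3)=232.6878
Node (2,0) S=146.4408: V=(p*·0.0000+(1−p*)·0.0000)/1.34=0.0000; Δ=(0.0000−0.0000)/(206.4815−125.9391)=0.0000; B=V−Δ·S=0.0000
Node (2,1) S=240.0948: V=(p*·16.1837+(1−p*)·0.0000)/1.34=10.5402; Δ=(16.1837−0.0000)/(338.5337−206.4815)=0.1226; B=V−Δ·S=-18.8846
Node (2,2) S=393.6438: V=(p*·232.6878+(1−p*)·16.1837)/1.34=153.0841; Δ=(232.6878−16.1837)/(555.0378−338.5337)=1.0000; B=V−Δ·S=-240.5597
Node (1,0) S=170.2800: V=(p*·10.5402+(1−p*)·0.0000)/1.34=6.8647; Δ=(10.5402−0.0000)/(240.0948−146.4408)=0.1125; B=V−Δ·S=-12.2993
Node (1,1) S=279.1800: V=(p*·153.0841+(1−p*)·10.5402)/1.34=100.7031; Δ=(153.0841−10.5402)/(393.6438−240.0948)=0.9283; B=V−Δ·S=-158.4675
Node (0,0) S=198.0000: V=(p*·100.7031+(1−p*)·6.8647)/1.34=66.2388; Δ=(100.7031−6.8647)/(279.1800−170.2800)=0.8617; B=V−Δ·S=-104.3764
Check: Δ(0,0)·S0 + B(0,0) = 66.2388 = V0.

(0,0): Delta=0.8617 Bond=-104.3764
(1,0): Delta=0.1125 Bond=-12.2993
(1,1): Delta=0.9283 Bond=-158.4675
(2,0): Delta=0.0000 Bond=0.0000
(2,1): Delta=0.1226 Bond=-18.8846
(2,2): Delta=1.0000 Bond=-240.5597
V0=66.2388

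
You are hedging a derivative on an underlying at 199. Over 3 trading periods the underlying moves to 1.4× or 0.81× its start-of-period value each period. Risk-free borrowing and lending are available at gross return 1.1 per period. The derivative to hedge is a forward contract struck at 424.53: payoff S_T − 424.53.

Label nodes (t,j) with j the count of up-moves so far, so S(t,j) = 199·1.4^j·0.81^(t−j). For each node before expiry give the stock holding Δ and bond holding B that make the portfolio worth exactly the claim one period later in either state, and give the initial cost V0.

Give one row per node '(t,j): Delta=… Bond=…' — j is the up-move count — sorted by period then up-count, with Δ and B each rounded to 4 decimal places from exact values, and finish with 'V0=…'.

(0,0): Delta=1.0000 Bond=-318.9557
(1,0): Delta=1.0000 Bond=-350.8512
(1,1): Delta=1.0000 Bond=-350.8512
(2,0): Delta=1.0000 Bond=-385.9364
(2,1): Delta=1.0000 Bond=-385.9364
(2,2): Delta=1.0000 Bond=-385.9364
V0=-119.9557

Since d<R<u, set p* = (R−d)/(u−d) = 0.4915; price each node as the discounted p*-expectation of its children.
Terminal values V(3,·): V(3,0)=-318.7732, V(3,1)=-241.7405, V(3,2)=-108.5976, V(3,3)=121.5260
Node (2,0) S=130.5639: V=(p*·-241.7405+(1−p*)·-318.7732)/1.1=-255.3725; Δ=(-241.7405−-318.7732)/(182.7895−105.7568)=1.0000; B=V−Δ·S=-385.9364
Node (2,1) S=225.6660: V=(p*·-108.5976+(1−p*)·-241.7405)/1.1=-160.2704; Δ=(-108.5976−-241.7405)/(315.9324−182.7895)=1.0000; B=V−Δ·S=-385.9364
Node (2,2) S=390.0400: V=(p*·121.5260+(1−p*)·-108.5976)/1.1=4.1036; Δ=(121.5260−-108.5976)/(546.0560−315.9324)=1.0000; B=V−Δ·S=-385.9364
Node (1,0) S=161.1900: V=(p*·-160.2704+(1−p*)·-255.3725)/1.1=-189.6612; Δ=(-160.2704−-255.3725)/(225.6660−130.5639)=1.0000; B=V−Δ·S=-350.8512
Node (1,1) S=278.6000: V=(p*·4.1036+(1−p*)·-160.2704)/1.1=-72.2512; Δ=(4.1036−-160.2704)/(390.0400−225.6660)=1.0000; B=V−Δ·S=-350.8512
Node (0,0) S=199.0000: V=(p*·-72.2512+(1−p*)·-189.6612)/1.1=-119.9557; Δ=(-72.2512−-189.6612)/(278.6000−161.1900)=1.0000; B=V−Δ·S=-318.9557
Self-financing check: at every node Δ·S+B equals the discounted successor values.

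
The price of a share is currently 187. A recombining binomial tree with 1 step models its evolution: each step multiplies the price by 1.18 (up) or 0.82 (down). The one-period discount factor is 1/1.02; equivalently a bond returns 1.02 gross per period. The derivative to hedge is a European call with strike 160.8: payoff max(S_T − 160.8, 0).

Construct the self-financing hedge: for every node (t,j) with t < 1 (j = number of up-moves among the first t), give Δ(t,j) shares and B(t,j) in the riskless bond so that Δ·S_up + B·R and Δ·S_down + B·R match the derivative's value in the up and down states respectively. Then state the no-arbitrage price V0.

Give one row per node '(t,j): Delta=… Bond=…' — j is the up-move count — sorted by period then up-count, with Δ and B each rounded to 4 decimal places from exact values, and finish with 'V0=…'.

Risk-neutral probability p* = (R−d)/(u−d) = (1.02−0.82)/(1.18−0.82) = 0.5556.
Terminal values V(1,·): V(1,0)=0.0000, V(1,1)=59.8600
  t=0,j=0: stock 187.0000 → up 220.6600 (V=59.8600), down 153.3400 (V=0.0000). Price 32.6035; hedge Δ=0.8892, bond B=-133.6743.
Self-financing check: at every node Δ·S+B equals the discounted successor values.

(0,0): Delta=0.8892 Bond=-133.6743
V0=32.6035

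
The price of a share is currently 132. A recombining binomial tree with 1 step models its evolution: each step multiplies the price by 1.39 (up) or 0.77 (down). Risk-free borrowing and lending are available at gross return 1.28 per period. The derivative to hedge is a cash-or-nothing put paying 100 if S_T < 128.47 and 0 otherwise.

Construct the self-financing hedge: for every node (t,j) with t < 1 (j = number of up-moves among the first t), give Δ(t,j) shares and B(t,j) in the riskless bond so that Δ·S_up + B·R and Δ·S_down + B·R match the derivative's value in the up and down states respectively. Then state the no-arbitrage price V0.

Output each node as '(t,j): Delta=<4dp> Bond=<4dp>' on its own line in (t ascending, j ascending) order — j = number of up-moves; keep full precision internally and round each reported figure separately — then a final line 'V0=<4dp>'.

Under the risk-neutral measure, an up-move has probability p* = (R−d)/(u−d) = 0.8226 and values discount at R = 1.28.
Terminal payoffs: V(1,0)=100.0000, V(1,1)=0.0000
Node (0,0) S=132.0000: V=(p*·0.0000+(1−p*)·100.0000)/1.28=13.8609; Δ=(0.0000−100.0000)/(183.4800−101.6400)=-1.2219; B=V−Δ·S=175.1512
Self-financing check: at every node Δ·S+B equals the discounted successor values.

(0,0): Delta=-1.2219 Bond=175.1512
V0=13.8609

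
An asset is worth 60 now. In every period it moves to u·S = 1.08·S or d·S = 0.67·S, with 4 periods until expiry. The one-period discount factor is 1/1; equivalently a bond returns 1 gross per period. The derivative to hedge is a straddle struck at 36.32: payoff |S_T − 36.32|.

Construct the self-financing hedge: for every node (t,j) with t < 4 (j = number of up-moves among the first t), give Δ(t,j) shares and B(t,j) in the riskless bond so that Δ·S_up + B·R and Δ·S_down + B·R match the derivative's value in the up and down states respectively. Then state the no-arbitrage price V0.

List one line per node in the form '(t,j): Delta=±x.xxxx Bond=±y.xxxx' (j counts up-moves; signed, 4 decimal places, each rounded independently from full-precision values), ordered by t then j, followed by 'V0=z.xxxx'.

(0,0): Delta=0.7552 Bond=-19.3048
(1,0): Delta=0.1257 Bond=5.9995
(1,1): Delta=0.8499 Bond=-25.4391
(2,0): Delta=-1.0000 Bond=36.3200
(2,1): Delta=0.2950 Bond=-1.3510
(2,2): Delta=0.9333 Bond=-31.2787
(3,0): Delta=-1.0000 Bond=36.3200
(3,1): Delta=-1.0000 Bond=36.3200
(3,2): Delta=0.4898 Bond=-10.4833
(3,3): Delta=1.0000 Bond=-36.3200
V0=26.0068

No-arbitrage ⇒ martingale measure with p* = (R−d)/(u−d) = 0.8049.
At expiry t=4: V(4,0)=24.2293, V(4,1)=16.8306, V(4,2)=4.9042, V(4,3)=14.3204, V(4,4)=45.3093
  t=3,j=0: stock 18.0458 → up 19.4894 (V=16.8306), down 12.0907 (V=24.2293). Price 18.2742; hedge Δ=-1.0000, bond B=36.3200.
  t=3,j=1: stock 29.0887 → up 31.4158 (V=4.9042), down 19.4894 (V=16.8306). Price 7.2313; hedge Δ=-1.0000, bond B=36.3200.
  t=3,j=2: stock 46.8893 → up 50.6404 (V=14.3204), down 31.4158 (V=4.9042). Price 12.4831; hedge Δ=0.4898, bond B=-10.4833.
  t=3,j=3: stock 75.5827 → up 81.6293 (V=45.3093), down 50.6404 (V=14.3204). Price 39.2627; hedge Δ=1.0000, bond B=-36.3200.
  t=2,j=0: stock 26.9340 → up 29.0887 (V=7.2313), down 18.0458 (V=18.2742). Price 9.3860; hedge Δ=-1.0000, bond B=36.3200.
  t=2,j=1: stock 43.4160 → up 46.8893 (V=12.4831), down 29.0887 (V=7.2313). Price 11.4584; hedge Δ=0.2950, bond B=-1.3510.
  t=2,j=2: stock 69.9840 → up 75.5827 (V=39.2627), down 46.8893 (V=12.4831). Price 34.0374; hedge Δ=0.9333, bond B=-31.2787.
  t=1,j=0: stock 40.2000 → up 43.4160 (V=11.4584), down 26.9340 (V=9.3860). Price 11.0540; hedge Δ=0.1257, bond B=5.9995.
  t=1,j=1: stock 64.8000 → up 69.9840 (V=34.0374), down 43.4160 (V=11.4584). Price 29.6318; hedge Δ=0.8499, bond B=-25.4391.
  t=0,j=0: stock 60.0000 → up 64.8000 (V=29.6318), down 40.2000 (V=11.0540). Price 26.0068; hedge Δ=0.7552, bond B=-19.3048.
Each (Δ,B) replicates both successor values, so the strategy is self-financing and V0 is arbitrage-free.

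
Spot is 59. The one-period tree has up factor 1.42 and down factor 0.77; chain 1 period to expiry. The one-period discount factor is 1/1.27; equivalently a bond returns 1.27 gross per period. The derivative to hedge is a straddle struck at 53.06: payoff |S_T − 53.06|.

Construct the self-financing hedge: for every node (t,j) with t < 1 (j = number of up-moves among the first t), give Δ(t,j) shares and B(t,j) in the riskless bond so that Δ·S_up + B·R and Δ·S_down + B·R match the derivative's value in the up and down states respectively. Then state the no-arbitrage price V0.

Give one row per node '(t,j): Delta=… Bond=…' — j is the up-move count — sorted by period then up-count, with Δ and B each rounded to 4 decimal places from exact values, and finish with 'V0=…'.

(0,0): Delta=0.6021 Bond=-15.5297
V0=19.9933

The replicating-portfolio and risk-neutral prices coincide; use p* = (1.27−0.77)/(1.42−0.77) = 0.7692 for the latter.
Terminal payoffs: V(1,0)=7.6300, V(1,1)=30.7200
(0,0): S=59.0000. Δ = (V_up−V_dn)/(S_up−S_dn) = (30.7200−7.6300)/(83.7800−45.4300) = 0.6021. V = [p*·30.7200 + (1−p*)·7.6300]/1.27 = 19.9933. B = V − Δ·S = -15.5297.
Each (Δ,B) replicates both successor values, so the strategy is self-financing and V0 is arbitrage-free.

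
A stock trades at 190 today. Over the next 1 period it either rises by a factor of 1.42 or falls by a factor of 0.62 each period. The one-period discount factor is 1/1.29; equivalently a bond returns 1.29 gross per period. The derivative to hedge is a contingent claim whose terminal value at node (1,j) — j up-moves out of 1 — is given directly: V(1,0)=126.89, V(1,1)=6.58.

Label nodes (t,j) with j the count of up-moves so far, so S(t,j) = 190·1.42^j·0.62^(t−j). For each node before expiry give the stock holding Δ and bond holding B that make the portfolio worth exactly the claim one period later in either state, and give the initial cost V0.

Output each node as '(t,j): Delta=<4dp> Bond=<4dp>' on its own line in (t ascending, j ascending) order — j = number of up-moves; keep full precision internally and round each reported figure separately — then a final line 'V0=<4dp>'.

(0,0): Delta=-0.7915 Bond=170.6436
V0=20.2561

Since d<R<u, set p* = (R−d)/(u−d) = 0.8375; price each node as the discounted p*-expectation of its children.
Terminal values V(1,·): V(1,0)=126.8900, V(1,1)=6.5800
(0,0): S=190.0000. Δ = (V_up−V_dn)/(S_up−S_dn) = (6.5800−126.8900)/(269.8000−117.8000) = -0.7915. V = [p*·6.5800 + (1−p*)·126.8900]/1.29 = 20.2561. B = V − Δ·S = 170.6436.
Self-financing check: at every node Δ·S+B equals the discounted successor values.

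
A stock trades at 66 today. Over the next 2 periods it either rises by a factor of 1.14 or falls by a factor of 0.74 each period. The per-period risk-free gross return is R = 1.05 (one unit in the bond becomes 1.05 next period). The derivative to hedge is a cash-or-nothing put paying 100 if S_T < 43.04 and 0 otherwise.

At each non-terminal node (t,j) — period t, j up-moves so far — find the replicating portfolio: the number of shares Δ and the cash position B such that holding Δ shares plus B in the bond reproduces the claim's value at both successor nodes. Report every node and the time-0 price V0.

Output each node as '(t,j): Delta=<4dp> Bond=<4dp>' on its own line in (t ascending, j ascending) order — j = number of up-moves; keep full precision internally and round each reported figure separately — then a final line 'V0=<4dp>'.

(0,0): Delta=-0.8117 Bond=58.1633
(1,0): Delta=-5.1188 Bond=271.4286
(1,1): Delta=0.0000 Bond=0.0000
V0=4.5918

Since d<R<u, set p* = (R−d)/(u−d) = 0.7750; price each node as the discounted p*-expectation of its children.
Terminal values V(2,·): V(2,0)=100.0000, V(2,1)=0.0000, V(2,2)=0.0000
  t=1,j=0: stock 48.8400 → up 55.6776 (V=0.0000), down 36.1416 (V=100.0000). Price 21.4286; hedge Δ=-5.1188, bond B=271.4286.
  t=1,j=1: stock 75.2400 → up 85.7736 (V=0.0000), down 55.6776 (V=0.0000). Price 0.0000; hedge Δ=0.0000, bond B=0.0000.
  t=0,j=0: stock 66.0000 → up 75.2400 (V=0.0000), down 48.8400 (V=21.4286). Price 4.5918; hedge Δ=-0.8117, bond B=58.1633.
The time-0 hedge costs 4.5918, which is the no-arbitrage price.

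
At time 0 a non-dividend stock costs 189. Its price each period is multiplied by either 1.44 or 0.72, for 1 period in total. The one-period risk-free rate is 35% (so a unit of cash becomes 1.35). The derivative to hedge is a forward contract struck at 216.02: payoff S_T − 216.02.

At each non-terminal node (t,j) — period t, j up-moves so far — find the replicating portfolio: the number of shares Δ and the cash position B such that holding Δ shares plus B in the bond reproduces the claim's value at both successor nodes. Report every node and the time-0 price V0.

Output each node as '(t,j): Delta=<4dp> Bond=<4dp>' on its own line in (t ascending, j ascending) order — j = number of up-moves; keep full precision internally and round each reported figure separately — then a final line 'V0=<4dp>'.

The replicating-portfolio and risk-neutral prices coincide; use p* = (1.35−0.72)/(1.44−0.72) = 0.8750 for the latter.
Terminal values V(1,·): V(1,0)=-79.9400, V(1,1)=56.1400
  t=0,j=0: stock 189.0000 → up 272.1600 (V=56.1400), down 136.0800 (V=-79.9400). Price 28.9852; hedge Δ=1.0000, bond B=-160.0148.
Root portfolio cost Δ·189+B reproduces V0=28.9852.

(0,0): Delta=1.0000 Bond=-160.0148
V0=28.9852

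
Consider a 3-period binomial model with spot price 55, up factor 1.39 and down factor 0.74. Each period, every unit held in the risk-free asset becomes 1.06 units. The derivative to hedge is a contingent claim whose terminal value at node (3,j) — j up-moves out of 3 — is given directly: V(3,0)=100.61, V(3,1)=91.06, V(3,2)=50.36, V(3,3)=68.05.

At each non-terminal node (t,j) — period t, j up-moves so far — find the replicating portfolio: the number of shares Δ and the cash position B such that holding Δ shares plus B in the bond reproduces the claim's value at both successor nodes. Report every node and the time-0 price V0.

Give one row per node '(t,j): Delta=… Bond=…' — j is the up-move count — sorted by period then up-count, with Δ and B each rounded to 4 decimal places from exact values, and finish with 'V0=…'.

(0,0): Delta=-0.4610 Bond=87.9423
(1,0): Delta=-0.8874 Bond=110.5727
(1,1): Delta=-0.2269 Bond=75.3226
(2,0): Delta=-0.4878 Bond=105.1720
(2,1): Delta=-1.1068 Bond=129.6183
(2,2): Delta=0.2561 Bond=28.5100
V0=62.5852

No-arbitrage ⇒ martingale measure with p* = (R−d)/(u−d) = 0.4923.
Payoff layer (t=3): V(3,0)=100.6100, V(3,1)=91.0600, V(3,2)=50.3600, V(3,3)=68.0500
  t=2,j=0: stock 30.1180 → up 41.8640 (V=91.0600), down 22.2873 (V=100.6100). Price 90.4797; hedge Δ=-0.4878, bond B=105.1720.
  t=2,j=1: stock 56.5730 → up 78.6365 (V=50.3600), down 41.8640 (V=91.0600). Price 67.0029; hedge Δ=-1.1068, bond B=129.6183.
  t=2,j=2: stock 106.2655 → up 147.7090 (V=68.0500), down 78.6365 (V=50.3600). Price 55.7254; hedge Δ=0.2561, bond B=28.5100.
  t=1,j=0: stock 40.7000 → up 56.5730 (V=67.0029), down 30.1180 (V=90.4797). Price 74.4546; hedge Δ=-0.8874, bond B=110.5727.
  t=1,j=1: stock 76.4500 → up 106.2655 (V=55.7254), down 56.5730 (V=67.0029). Price 57.9725; hedge Δ=-0.2269, bond B=75.3226.
  t=0,j=0: stock 55.0000 → up 76.4500 (V=57.9725), down 40.7000 (V=74.4546). Price 62.5852; hedge Δ=-0.4610, bond B=87.9423.
Self-financing check: at every node Δ·S+B equals the discounted successor values.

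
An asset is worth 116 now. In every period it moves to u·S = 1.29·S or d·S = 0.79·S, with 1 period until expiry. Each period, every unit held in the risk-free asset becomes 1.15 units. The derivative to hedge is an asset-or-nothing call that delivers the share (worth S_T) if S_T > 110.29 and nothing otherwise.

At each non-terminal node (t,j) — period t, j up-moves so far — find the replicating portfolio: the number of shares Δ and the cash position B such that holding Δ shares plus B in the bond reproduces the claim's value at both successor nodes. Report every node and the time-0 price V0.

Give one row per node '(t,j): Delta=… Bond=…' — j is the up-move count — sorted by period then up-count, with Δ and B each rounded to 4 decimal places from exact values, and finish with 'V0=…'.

(0,0): Delta=2.5800 Bond=-205.5923
V0=93.6877

The replicating-portfolio and risk-neutral prices coincide; use p* = (1.15−0.79)/(1.29−0.79) = 0.7200 for the latter.
Terminal values V(1,·): V(1,0)=0.0000, V(1,1)=149.6400
(0,0): S=116.0000. Δ = (V_up−V_dn)/(S_up−S_dn) = (149.6400−0.0000)/(149.6400−91.6400) = 2.5800. V = [p*·149.6400 + (1−p*)·0.0000]/1.15 = 93.6877. B = V − Δ·S = -205.5923.
Check: Δ(0,0)·S0 + B(0,0) = 93.6877 = V0.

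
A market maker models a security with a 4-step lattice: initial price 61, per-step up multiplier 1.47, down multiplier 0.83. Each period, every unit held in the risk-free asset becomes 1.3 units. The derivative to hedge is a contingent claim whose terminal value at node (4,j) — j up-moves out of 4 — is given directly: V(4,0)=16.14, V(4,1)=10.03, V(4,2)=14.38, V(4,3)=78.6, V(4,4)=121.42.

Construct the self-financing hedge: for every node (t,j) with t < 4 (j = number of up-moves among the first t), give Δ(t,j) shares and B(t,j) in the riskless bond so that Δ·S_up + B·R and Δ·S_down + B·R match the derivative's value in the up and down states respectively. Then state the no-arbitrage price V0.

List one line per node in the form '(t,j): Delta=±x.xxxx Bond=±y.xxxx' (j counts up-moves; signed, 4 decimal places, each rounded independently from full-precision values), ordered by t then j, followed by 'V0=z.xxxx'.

Since d<R<u, set p* = (R−d)/(u−d) = 0.7344; price each node as the discounted p*-expectation of its children.
Terminal values V(4,·): V(4,0)=16.1400, V(4,1)=10.0300, V(4,2)=14.3800, V(4,3)=78.6000, V(4,4)=121.4200
(3,0): S=34.8790. Δ = (V_up−V_dn)/(S_up−S_dn) = (10.0300−16.1400)/(51.2721−28.9496) = -0.2737. V = [p*·10.0300 + (1−p*)·16.1400]/1.3 = 8.9638. B = V − Δ·S = 18.5107.
(3,1): S=61.7737. Δ = (V_up−V_dn)/(S_up−S_dn) = (14.3800−10.0300)/(90.8073−51.2721) = 0.1100. V = [p*·14.3800 + (1−p*)·10.0300]/1.3 = 10.1727. B = V − Δ·S = 3.3758.
(3,2): S=109.4064. Δ = (V_up−V_dn)/(S_up−S_dn) = (78.6000−14.3800)/(160.8274−90.8073) = 0.9172. V = [p*·78.6000 + (1−p*)·14.3800]/1.3 = 47.3397. B = V − Δ·S = -53.0041.
(3,3): S=193.7679. Δ = (V_up−V_dn)/(S_up−S_dn) = (121.4200−78.6000)/(284.8388−160.8274) = 0.3453. V = [p*·121.4200 + (1−p*)·78.6000]/1.3 = 84.6507. B = V − Δ·S = 17.7445.
(2,0): S=42.0229. Δ = (V_up−V_dn)/(S_up−S_dn) = (10.1727−8.9638)/(61.7737−34.8790) = 0.0449. V = [p*·10.1727 + (1−p*)·8.9638]/1.3 = 7.5782. B = V − Δ·S = 5.6893.
(2,1): S=74.4261. Δ = (V_up−V_dn)/(S_up−S_dn) = (47.3397−10.1727)/(109.4064−61.7737) = 0.7803. V = [p*·47.3397 + (1−p*)·10.1727]/1.3 = 28.8209. B = V − Δ·S = -29.2524.
(2,2): S=131.8149. Δ = (V_up−V_dn)/(S_up−S_dn) = (84.6507−47.3397)/(193.7679−109.4064) = 0.4423. V = [p*·84.6507 + (1−p*)·47.3397]/1.3 = 57.4923. B = V − Δ·S = -0.8062.
(1,0): S=50.6300. Δ = (V_up−V_dn)/(S_up−S_dn) = (28.8209−7.5782)/(74.4261−42.0229) = 0.6556. V = [p*·28.8209 + (1−p*)·7.5782]/1.3 = 17.8295. B = V − Δ·S = -15.3623.
(1,1): S=89.6700. Δ = (V_up−V_dn)/(S_up−S_dn) = (57.4923−28.8209)/(131.8149−74.4261) = 0.4996. V = [p*·57.4923 + (1−p*)·28.8209]/1.3 = 38.3665. B = V − Δ·S = -6.4325.
(0,0): S=61.0000. Δ = (V_up−V_dn)/(S_up−S_dn) = (38.3665−17.8295)/(89.6700−50.6300) = 0.5261. V = [p*·38.3665 + (1−p*)·17.8295]/1.3 = 25.3164. B = V − Δ·S = -6.7727.
Each (Δ,B) replicates both successor values, so the strategy is self-financing and V0 is arbitrage-free.

(0,0): Delta=0.5261 Bond=-6.7727
(1,0): Delta=0.6556 Bond=-15.3623
(1,1): Delta=0.4996 Bond=-6.4325
(2,0): Delta=0.0449 Bond=5.6893
(2,1): Delta=0.7803 Bond=-29.2524
(2,2): Delta=0.4423 Bond=-0.8062
(3,0): Delta=-0.2737 Bond=18.5107
(3,1): Delta=0.1100 Bond=3.3758
(3,2): Delta=0.9172 Bond=-53.0041
(3,3): Delta=0.3453 Bond=17.7445
V0=25.3164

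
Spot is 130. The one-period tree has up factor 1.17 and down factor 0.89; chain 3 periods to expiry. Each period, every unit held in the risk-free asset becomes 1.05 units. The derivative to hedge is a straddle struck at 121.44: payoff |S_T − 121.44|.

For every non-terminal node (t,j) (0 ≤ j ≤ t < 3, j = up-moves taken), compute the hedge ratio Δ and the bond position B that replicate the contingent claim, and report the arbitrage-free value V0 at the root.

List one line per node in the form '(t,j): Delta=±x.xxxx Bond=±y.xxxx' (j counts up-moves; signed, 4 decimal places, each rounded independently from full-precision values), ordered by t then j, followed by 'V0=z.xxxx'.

The replicating-portfolio and risk-neutral prices coincide; use p* = (1.05−0.89)/(1.17−0.89) = 0.5714 for the latter.
Terminal payoffs: V(3,0)=29.7940, V(3,1)=0.9616, V(3,2)=36.9417, V(3,3)=86.7697
(2,0): S=102.9730. Δ = (V_up−V_dn)/(S_up−S_dn) = (0.9616−29.7940)/(120.4784−91.6460) = -1.0000. V = [p*·0.9616 + (1−p*)·29.7940]/1.05 = 12.6841. B = V − Δ·S = 115.6571.
(2,1): S=135.3690. Δ = (V_up−V_dn)/(S_up−S_dn) = (36.9417−0.9616)/(158.3817−120.4784) = 0.9493. V = [p*·36.9417 + (1−p*)·0.9616]/1.05 = 20.4968. B = V − Δ·S = -108.0037.
(2,2): S=177.9570. Δ = (V_up−V_dn)/(S_up−S_dn) = (86.7697−36.9417)/(208.2097−158.3817) = 1.0000. V = [p*·86.7697 + (1−p*)·36.9417]/1.05 = 62.2999. B = V − Δ·S = -115.6571.
(1,0): S=115.7000. Δ = (V_up−V_dn)/(S_up−S_dn) = (20.4968−12.6841)/(135.3690−102.9730) = 0.2412. V = [p*·20.4968 + (1−p*)·12.6841]/1.05 = 16.3319. B = V − Δ·S = -11.5705.
(1,1): S=152.1000. Δ = (V_up−V_dn)/(S_up−S_dn) = (62.2999−20.4968)/(177.9570−135.3690) = 0.9816. V = [p*·62.2999 + (1−p*)·20.4968]/1.05 = 42.2707. B = V − Δ·S = -107.0258.
(0,0): S=130.0000. Δ = (V_up−V_dn)/(S_up−S_dn) = (42.2707−16.3319)/(152.1000−115.7000) = 0.7126. V = [p*·42.2707 + (1−p*)·16.3319]/1.05 = 29.6706. B = V − Δ·S = -62.9680.
Self-financing check: at every node Δ·S+B equals the discounted successor values.

(0,0): Delta=0.7126 Bond=-62.9680
(1,0): Delta=0.2412 Bond=-11.5705
(1,1): Delta=0.9816 Bond=-107.0258
(2,0): Delta=-1.0000 Bond=115.6571
(2,1): Delta=0.9493 Bond=-108.0037
(2,2): Delta=1.0000 Bond=-115.6571
V0=29.6706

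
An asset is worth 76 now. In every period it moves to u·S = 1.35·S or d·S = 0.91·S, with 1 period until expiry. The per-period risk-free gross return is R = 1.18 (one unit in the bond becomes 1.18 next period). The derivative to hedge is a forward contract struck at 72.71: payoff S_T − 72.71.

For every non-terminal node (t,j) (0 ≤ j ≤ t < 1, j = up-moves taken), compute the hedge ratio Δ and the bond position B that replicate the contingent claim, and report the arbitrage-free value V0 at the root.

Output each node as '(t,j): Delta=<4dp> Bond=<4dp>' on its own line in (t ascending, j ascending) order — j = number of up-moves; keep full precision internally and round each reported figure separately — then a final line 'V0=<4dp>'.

(0,0): Delta=1.0000 Bond=-61.6186
V0=14.3814

No-arbitrage ⇒ martingale measure with p* = (R−d)/(u−d) = 0.6136.
At expiry t=1: V(1,0)=-3.5500, V(1,1)=29.8900
Node (0,0) S=76.0000: V=(p*·29.8900+(1−p*)·-3.5500)/1.18=14.3814; Δ=(29.8900−-3.5500)/(102.6000−69.1600)=1.0000; B=V−Δ·S=-61.6186
Check: Δ(0,0)·S0 + B(0,0) = 14.3814 = V0.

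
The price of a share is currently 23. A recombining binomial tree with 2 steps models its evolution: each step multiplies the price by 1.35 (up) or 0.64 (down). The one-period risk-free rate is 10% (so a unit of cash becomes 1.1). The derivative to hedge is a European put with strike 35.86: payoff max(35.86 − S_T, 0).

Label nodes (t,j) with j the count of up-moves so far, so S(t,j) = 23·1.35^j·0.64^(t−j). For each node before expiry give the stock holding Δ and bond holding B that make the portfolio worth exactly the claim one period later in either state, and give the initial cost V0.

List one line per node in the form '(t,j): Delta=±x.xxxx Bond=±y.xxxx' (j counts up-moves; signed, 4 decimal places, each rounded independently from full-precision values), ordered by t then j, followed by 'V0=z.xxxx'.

Under the risk-neutral measure, an up-move has probability p* = (R−d)/(u−d) = 0.6479 and values discount at R = 1.1.
Payoff layer (t=2): V(2,0)=26.4392, V(2,1)=15.9880, V(2,2)=0.0000
Node (1,0) S=14.7200: V=(p*·15.9880+(1−p*)·26.4392)/1.1=17.8800; Δ=(15.9880−26.4392)/(19.8720−9.4208)=-1.0000; B=V−Δ·S=32.6000
Node (1,1) S=31.0500: V=(p*·0.0000+(1−p*)·15.9880)/1.1=5.1178; Δ=(0.0000−15.9880)/(41.9175−19.8720)=-0.7252; B=V−Δ·S=27.6361
Node (0,0) S=23.0000: V=(p*·5.1178+(1−p*)·17.8800)/1.1=8.7378; Δ=(5.1178−17.8800)/(31.0500−14.7200)=-0.7815; B=V−Δ·S=26.7127
Check: Δ(0,0)·S0 + B(0,0) = 8.7378 = V0.

(0,0): Delta=-0.7815 Bond=26.7127
(1,0): Delta=-1.0000 Bond=32.6000
(1,1): Delta=-0.7252 Bond=27.6361
V0=8.7378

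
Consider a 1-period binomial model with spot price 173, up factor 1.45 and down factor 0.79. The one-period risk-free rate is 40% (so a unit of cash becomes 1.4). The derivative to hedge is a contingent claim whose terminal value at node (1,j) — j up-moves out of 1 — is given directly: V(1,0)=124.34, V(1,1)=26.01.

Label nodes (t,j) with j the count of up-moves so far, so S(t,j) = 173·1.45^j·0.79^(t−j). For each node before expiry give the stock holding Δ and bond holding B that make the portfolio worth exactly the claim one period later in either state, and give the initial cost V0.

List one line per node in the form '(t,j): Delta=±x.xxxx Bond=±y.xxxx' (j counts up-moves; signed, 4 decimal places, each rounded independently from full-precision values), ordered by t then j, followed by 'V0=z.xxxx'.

Since d<R<u, set p* = (R−d)/(u−d) = 0.9242; price each node as the discounted p*-expectation of its children.
Terminal values V(1,·): V(1,0)=124.3400, V(1,1)=26.0100
  t=0,j=0: stock 173.0000 → up 250.8500 (V=26.0100), down 136.6700 (V=124.3400). Price 23.8995; hedge Δ=-0.8612, bond B=172.8843.
Each (Δ,B) replicates both successor values, so the strategy is self-financing and V0 is arbitrage-free.

(0,0): Delta=-0.8612 Bond=172.8843
V0=23.8995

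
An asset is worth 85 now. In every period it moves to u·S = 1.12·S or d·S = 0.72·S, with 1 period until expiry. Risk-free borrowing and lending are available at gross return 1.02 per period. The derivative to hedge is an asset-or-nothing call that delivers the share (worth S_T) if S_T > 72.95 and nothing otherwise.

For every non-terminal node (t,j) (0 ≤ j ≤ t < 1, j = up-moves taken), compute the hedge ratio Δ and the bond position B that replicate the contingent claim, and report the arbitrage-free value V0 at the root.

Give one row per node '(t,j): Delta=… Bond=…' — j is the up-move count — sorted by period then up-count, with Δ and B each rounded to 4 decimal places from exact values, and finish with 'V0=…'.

(0,0): Delta=2.8000 Bond=-168.0000
V0=70.0000

Under the risk-neutral measure, an up-move has probability p* = (R−d)/(u−d) = 0.7500 and values discount at R = 1.02.
Terminal values V(1,·): V(1,0)=0.0000, V(1,1)=95.2000
Node (0,0) S=85.0000: V=(p*·95.2000+(1−p*)·0.0000)/1.02=70.0000; Δ=(95.2000−0.0000)/(95.2000−61.2000)=2.8000; B=V−Δ·S=-168.0000
Check: Δ(0,0)·S0 + B(0,0) = 70.0000 = V0.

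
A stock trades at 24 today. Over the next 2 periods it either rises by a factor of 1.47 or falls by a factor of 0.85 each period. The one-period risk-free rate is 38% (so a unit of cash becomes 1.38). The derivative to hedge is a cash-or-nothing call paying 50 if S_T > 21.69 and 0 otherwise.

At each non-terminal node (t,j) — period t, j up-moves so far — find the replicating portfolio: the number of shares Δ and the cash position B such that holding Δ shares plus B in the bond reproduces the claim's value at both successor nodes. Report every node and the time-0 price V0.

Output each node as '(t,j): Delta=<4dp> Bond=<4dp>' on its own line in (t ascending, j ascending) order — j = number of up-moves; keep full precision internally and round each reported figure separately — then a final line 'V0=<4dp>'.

(0,0): Delta=0.3535 Bond=17.2187
(1,0): Delta=3.9532 Bond=-49.6727
(1,1): Delta=0.0000 Bond=36.2319
V0=25.7017

No-arbitrage ⇒ martingale measure with p* = (R−d)/(u−d) = 0.8548.
Payoff layer (t=2): V(2,0)=0.0000, V(2,1)=50.0000, V(2,2)=50.0000
  t=1,j=0: stock 20.4000 → up 29.9880 (V=50.0000), down 17.3400 (V=0.0000). Price 30.9724; hedge Δ=3.9532, bond B=-49.6727.
  t=1,j=1: stock 35.2800 → up 51.8616 (V=50.0000), down 29.9880 (V=50.0000). Price 36.2319; hedge Δ=0.0000, bond B=36.2319.
  t=0,j=0: stock 24.0000 → up 35.2800 (V=36.2319), down 20.4000 (V=30.9724). Price 25.7017; hedge Δ=0.3535, bond B=17.2187.
The time-0 hedge costs 25.7017, which is the no-arbitrage price.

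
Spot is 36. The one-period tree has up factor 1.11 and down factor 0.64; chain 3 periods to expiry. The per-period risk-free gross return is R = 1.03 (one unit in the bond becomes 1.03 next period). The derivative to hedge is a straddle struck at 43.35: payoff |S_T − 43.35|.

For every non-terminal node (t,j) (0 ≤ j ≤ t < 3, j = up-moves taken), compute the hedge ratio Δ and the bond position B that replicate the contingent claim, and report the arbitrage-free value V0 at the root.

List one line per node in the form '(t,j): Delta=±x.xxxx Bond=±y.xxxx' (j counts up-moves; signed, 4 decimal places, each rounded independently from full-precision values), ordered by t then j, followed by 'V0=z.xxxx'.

Since d<R<u, set p* = (R−d)/(u−d) = 0.8298; price each node as the discounted p*-expectation of its children.
At expiry t=3: V(3,0)=33.9128, V(3,1)=26.9824, V(3,2)=14.9624, V(3,3)=5.8847
Node (2,0) S=14.7456: V=(p*·26.9824+(1−p*)·33.9128)/1.03=27.3418; Δ=(26.9824−33.9128)/(16.3676−9.4372)=-1.0000; B=V−Δ·S=42.0874
Node (2,1) S=25.5744: V=(p*·14.9624+(1−p*)·26.9824)/1.03=16.5130; Δ=(14.9624−26.9824)/(28.3876−16.3676)=-1.0000; B=V−Δ·S=42.0874
Node (2,2) S=44.3556: V=(p*·5.8847+(1−p*)·14.9624)/1.03=7.2135; Δ=(5.8847−14.9624)/(49.2347−28.3876)=-0.4354; B=V−Δ·S=26.5277
Node (1,0) S=23.0400: V=(p*·16.5130+(1−p*)·27.3418)/1.03=17.8215; Δ=(16.5130−27.3418)/(25.5744−14.7456)=-1.0000; B=V−Δ·S=40.8615
Node (1,1) S=39.9600: V=(p*·7.2135+(1−p*)·16.5130)/1.03=8.5401; Δ=(7.2135−16.5130)/(44.3556−25.5744)=-0.4952; B=V−Δ·S=28.3264
Node (0,0) S=36.0000: V=(p*·8.5401+(1−p*)·17.8215)/1.03=9.8252; Δ=(8.5401−17.8215)/(39.9600−23.0400)=-0.5485; B=V−Δ·S=29.5728
Root portfolio cost Δ·36+B reproduces V0=9.8252.

(0,0): Delta=-0.5485 Bond=29.5728
(1,0): Delta=-1.0000 Bond=40.8615
(1,1): Delta=-0.4952 Bond=28.3264
(2,0): Delta=-1.0000 Bond=42.0874
(2,1): Delta=-1.0000 Bond=42.0874
(2,2): Delta=-0.4354 Bond=26.5277
V0=9.8252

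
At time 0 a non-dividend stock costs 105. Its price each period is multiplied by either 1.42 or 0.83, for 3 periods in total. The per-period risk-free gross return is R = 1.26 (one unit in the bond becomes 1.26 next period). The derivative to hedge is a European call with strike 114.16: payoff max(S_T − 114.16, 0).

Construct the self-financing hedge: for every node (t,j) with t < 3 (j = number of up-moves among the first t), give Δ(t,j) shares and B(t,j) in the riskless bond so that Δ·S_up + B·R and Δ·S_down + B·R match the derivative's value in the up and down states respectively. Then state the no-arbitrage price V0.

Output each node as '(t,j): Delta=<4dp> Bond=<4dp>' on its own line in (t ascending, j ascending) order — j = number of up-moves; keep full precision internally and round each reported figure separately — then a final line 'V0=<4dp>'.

No-arbitrage ⇒ martingale measure with p* = (R−d)/(u−d) = 0.7288.
Payoff layer (t=3): V(3,0)=0.0000, V(3,1)=0.0000, V(3,2)=61.5693, V(3,3)=186.4852
  t=2,j=0: stock 72.3345 → up 102.7150 (V=0.0000), down 60.0376 (V=0.0000). Price 0.0000; hedge Δ=0.0000, bond B=0.0000.
  t=2,j=1: stock 123.7530 → up 175.7293 (V=61.5693), down 102.7150 (V=0.0000). Price 35.6131; hedge Δ=0.8432, bond B=-68.7416.
  t=2,j=2: stock 211.7220 → up 300.6452 (V=186.4852), down 175.7293 (V=61.5693). Price 121.1188; hedge Δ=1.0000, bond B=-90.6032.
  t=1,j=0: stock 87.1500 → up 123.7530 (V=35.6131), down 72.3345 (V=0.0000). Price 20.5995; hedge Δ=0.6926, bond B=-39.7617.
  t=1,j=1: stock 149.1000 → up 211.7220 (V=121.1188), down 123.7530 (V=35.6131). Price 77.7229; hedge Δ=0.9720, bond B=-67.2021.
  t=0,j=0: stock 105.0000 → up 149.1000 (V=77.7229), down 87.1500 (V=20.5995). Price 49.3903; hedge Δ=0.9221, bond B=-47.4291.
Root portfolio cost Δ·105+B reproduces V0=49.3903.

(0,0): Delta=0.9221 Bond=-47.4291
(1,0): Delta=0.6926 Bond=-39.7617
(1,1): Delta=0.9720 Bond=-67.2021
(2,0): Delta=0.0000 Bond=0.0000
(2,1): Delta=0.8432 Bond=-68.7416
(2,2): Delta=1.0000 Bond=-90.6032
V0=49.3903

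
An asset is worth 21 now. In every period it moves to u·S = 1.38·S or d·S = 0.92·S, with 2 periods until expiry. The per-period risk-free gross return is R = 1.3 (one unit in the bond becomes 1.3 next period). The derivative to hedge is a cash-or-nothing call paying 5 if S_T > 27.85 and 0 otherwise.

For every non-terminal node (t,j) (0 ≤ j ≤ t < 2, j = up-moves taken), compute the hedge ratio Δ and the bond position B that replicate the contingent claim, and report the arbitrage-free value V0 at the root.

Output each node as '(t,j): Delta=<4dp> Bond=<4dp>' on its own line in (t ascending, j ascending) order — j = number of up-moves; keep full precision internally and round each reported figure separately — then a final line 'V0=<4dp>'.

Since d<R<u, set p* = (R−d)/(u−d) = 0.8261; price each node as the discounted p*-expectation of its children.
Terminal values V(2,·): V(2,0)=0.0000, V(2,1)=0.0000, V(2,2)=5.0000
  t=1,j=0: stock 19.3200 → up 26.6616 (V=0.0000), down 17.7744 (V=0.0000). Price 0.0000; hedge Δ=0.0000, bond B=0.0000.
  t=1,j=1: stock 28.9800 → up 39.9924 (V=5.0000), down 26.6616 (V=0.0000). Price 3.1773; hedge Δ=0.3751, bond B=-7.6923.
  t=0,j=0: stock 21.0000 → up 28.9800 (V=3.1773), down 19.3200 (V=0.0000). Price 2.0190; hedge Δ=0.3289, bond B=-4.8881.
Check: Δ(0,0)·S0 + B(0,0) = 2.0190 = V0.

(0,0): Delta=0.3289 Bond=-4.8881
(1,0): Delta=0.0000 Bond=0.0000
(1,1): Delta=0.3751 Bond=-7.6923
V0=2.0190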